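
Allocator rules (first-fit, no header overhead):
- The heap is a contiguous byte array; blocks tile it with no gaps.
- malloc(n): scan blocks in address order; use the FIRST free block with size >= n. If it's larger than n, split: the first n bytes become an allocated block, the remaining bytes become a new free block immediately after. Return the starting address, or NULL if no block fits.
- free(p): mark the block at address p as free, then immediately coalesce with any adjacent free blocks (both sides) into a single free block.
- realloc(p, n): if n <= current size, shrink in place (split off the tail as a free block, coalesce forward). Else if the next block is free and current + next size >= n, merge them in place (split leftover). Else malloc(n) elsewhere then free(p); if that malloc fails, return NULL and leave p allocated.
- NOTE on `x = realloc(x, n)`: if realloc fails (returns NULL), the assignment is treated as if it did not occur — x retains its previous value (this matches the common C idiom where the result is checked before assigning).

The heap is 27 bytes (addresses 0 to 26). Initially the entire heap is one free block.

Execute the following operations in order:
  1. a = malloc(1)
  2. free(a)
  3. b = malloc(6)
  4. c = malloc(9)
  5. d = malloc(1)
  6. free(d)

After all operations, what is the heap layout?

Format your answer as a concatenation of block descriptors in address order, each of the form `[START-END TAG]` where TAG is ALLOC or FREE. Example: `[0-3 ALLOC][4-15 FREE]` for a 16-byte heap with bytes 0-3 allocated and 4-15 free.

Op 1: a = malloc(1) -> a = 0; heap: [0-0 ALLOC][1-26 FREE]
Op 2: free(a) -> (freed a); heap: [0-26 FREE]
Op 3: b = malloc(6) -> b = 0; heap: [0-5 ALLOC][6-26 FREE]
Op 4: c = malloc(9) -> c = 6; heap: [0-5 ALLOC][6-14 ALLOC][15-26 FREE]
Op 5: d = malloc(1) -> d = 15; heap: [0-5 ALLOC][6-14 ALLOC][15-15 ALLOC][16-26 FREE]
Op 6: free(d) -> (freed d); heap: [0-5 ALLOC][6-14 ALLOC][15-26 FREE]

Answer: [0-5 ALLOC][6-14 ALLOC][15-26 FREE]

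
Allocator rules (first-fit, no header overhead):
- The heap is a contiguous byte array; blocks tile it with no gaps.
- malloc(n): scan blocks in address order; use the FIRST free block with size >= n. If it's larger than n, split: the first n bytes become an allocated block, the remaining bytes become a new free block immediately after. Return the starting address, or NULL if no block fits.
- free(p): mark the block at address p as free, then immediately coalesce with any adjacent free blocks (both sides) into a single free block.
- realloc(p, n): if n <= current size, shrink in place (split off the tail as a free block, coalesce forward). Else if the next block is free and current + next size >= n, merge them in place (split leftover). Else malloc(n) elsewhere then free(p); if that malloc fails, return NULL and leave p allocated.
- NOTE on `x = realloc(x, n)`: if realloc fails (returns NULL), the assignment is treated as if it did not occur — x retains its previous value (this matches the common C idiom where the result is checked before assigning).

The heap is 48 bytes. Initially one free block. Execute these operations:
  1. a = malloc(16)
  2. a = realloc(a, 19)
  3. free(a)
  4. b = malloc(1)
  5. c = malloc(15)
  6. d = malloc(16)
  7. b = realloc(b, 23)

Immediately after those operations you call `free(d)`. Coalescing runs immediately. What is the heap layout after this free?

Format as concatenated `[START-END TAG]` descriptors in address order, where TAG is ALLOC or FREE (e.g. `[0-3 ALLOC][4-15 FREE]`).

Answer: [0-0 ALLOC][1-15 ALLOC][16-47 FREE]

Derivation:
Op 1: a = malloc(16) -> a = 0; heap: [0-15 ALLOC][16-47 FREE]
Op 2: a = realloc(a, 19) -> a = 0; heap: [0-18 ALLOC][19-47 FREE]
Op 3: free(a) -> (freed a); heap: [0-47 FREE]
Op 4: b = malloc(1) -> b = 0; heap: [0-0 ALLOC][1-47 FREE]
Op 5: c = malloc(15) -> c = 1; heap: [0-0 ALLOC][1-15 ALLOC][16-47 FREE]
Op 6: d = malloc(16) -> d = 16; heap: [0-0 ALLOC][1-15 ALLOC][16-31 ALLOC][32-47 FREE]
Op 7: b = realloc(b, 23) -> NULL (b unchanged); heap: [0-0 ALLOC][1-15 ALLOC][16-31 ALLOC][32-47 FREE]
free(d): d = 16 -> block [16-31 ALLOC]; mark free, coalesce with adjacent free neighbors -> [0-0 ALLOC][1-15 ALLOC][16-47 FREE]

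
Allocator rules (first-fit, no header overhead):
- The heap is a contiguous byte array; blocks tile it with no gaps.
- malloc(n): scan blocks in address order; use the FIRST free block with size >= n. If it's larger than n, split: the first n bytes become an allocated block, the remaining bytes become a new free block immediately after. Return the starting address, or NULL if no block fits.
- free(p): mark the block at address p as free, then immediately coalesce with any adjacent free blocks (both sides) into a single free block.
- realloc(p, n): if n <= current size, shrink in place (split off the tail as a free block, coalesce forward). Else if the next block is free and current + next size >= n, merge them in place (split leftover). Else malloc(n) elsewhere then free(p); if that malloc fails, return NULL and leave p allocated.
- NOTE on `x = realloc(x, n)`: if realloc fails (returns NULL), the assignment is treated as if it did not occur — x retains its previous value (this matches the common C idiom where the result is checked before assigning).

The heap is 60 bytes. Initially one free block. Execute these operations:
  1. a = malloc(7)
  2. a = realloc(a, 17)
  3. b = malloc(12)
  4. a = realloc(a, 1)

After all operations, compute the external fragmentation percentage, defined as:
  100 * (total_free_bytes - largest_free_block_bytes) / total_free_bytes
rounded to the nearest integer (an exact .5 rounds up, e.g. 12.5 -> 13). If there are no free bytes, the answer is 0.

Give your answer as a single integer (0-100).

Answer: 34

Derivation:
Op 1: a = malloc(7) -> a = 0; heap: [0-6 ALLOC][7-59 FREE]
Op 2: a = realloc(a, 17) -> a = 0; heap: [0-16 ALLOC][17-59 FREE]
Op 3: b = malloc(12) -> b = 17; heap: [0-16 ALLOC][17-28 ALLOC][29-59 FREE]
Op 4: a = realloc(a, 1) -> a = 0; heap: [0-0 ALLOC][1-16 FREE][17-28 ALLOC][29-59 FREE]
Free blocks: [16 31] total_free=47 largest=31 -> 100*(47-31)/47 = 1600/47 ≈ 34.043 -> rounds to 34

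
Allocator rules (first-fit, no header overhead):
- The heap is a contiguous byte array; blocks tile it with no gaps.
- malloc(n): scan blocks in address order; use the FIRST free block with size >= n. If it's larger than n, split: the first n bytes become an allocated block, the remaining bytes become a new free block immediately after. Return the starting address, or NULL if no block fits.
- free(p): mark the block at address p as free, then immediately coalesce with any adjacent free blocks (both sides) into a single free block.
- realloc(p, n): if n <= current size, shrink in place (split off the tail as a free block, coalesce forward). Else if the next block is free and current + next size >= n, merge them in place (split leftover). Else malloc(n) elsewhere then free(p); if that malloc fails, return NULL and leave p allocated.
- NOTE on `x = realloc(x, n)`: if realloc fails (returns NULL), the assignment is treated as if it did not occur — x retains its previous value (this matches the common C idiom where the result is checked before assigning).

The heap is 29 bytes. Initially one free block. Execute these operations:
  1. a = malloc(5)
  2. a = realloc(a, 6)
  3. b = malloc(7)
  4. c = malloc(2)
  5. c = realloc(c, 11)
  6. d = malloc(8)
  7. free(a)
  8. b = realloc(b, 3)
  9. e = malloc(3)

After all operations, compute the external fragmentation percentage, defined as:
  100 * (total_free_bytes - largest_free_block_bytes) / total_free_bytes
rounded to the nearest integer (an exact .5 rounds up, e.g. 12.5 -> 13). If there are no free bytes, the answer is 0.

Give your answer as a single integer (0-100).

Op 1: a = malloc(5) -> a = 0; heap: [0-4 ALLOC][5-28 FREE]
Op 2: a = realloc(a, 6) -> a = 0; heap: [0-5 ALLOC][6-28 FREE]
Op 3: b = malloc(7) -> b = 6; heap: [0-5 ALLOC][6-12 ALLOC][13-28 FREE]
Op 4: c = malloc(2) -> c = 13; heap: [0-5 ALLOC][6-12 ALLOC][13-14 ALLOC][15-28 FREE]
Op 5: c = realloc(c, 11) -> c = 13; heap: [0-5 ALLOC][6-12 ALLOC][13-23 ALLOC][24-28 FREE]
Op 6: d = malloc(8) -> d = NULL; heap: [0-5 ALLOC][6-12 ALLOC][13-23 ALLOC][24-28 FREE]
Op 7: free(a) -> (freed a); heap: [0-5 FREE][6-12 ALLOC][13-23 ALLOC][24-28 FREE]
Op 8: b = realloc(b, 3) -> b = 6; heap: [0-5 FREE][6-8 ALLOC][9-12 FREE][13-23 ALLOC][24-28 FREE]
Op 9: e = malloc(3) -> e = 0; heap: [0-2 ALLOC][3-5 FREE][6-8 ALLOC][9-12 FREE][13-23 ALLOC][24-28 FREE]
Free blocks: [3 4 5] total_free=12 largest=5 -> 100*(12-5)/12 = 700/12 ≈ 58.333 -> rounds to 58

Answer: 58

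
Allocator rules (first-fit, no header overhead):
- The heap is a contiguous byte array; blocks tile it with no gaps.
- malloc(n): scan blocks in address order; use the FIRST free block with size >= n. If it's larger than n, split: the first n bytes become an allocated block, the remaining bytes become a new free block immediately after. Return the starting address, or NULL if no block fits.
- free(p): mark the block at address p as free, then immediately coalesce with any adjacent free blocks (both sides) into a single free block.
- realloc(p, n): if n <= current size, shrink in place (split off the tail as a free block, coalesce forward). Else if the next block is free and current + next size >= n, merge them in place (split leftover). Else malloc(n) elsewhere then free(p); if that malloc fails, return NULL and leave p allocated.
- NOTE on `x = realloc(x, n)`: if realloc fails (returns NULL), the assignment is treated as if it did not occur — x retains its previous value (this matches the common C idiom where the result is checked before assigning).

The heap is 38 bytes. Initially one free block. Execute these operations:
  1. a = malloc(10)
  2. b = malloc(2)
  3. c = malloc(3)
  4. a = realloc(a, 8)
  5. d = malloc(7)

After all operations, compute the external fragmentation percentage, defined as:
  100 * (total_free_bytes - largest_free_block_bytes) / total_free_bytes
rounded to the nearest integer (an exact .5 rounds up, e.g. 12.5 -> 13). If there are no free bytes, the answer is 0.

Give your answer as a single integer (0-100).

Op 1: a = malloc(10) -> a = 0; heap: [0-9 ALLOC][10-37 FREE]
Op 2: b = malloc(2) -> b = 10; heap: [0-9 ALLOC][10-11 ALLOC][12-37 FREE]
Op 3: c = malloc(3) -> c = 12; heap: [0-9 ALLOC][10-11 ALLOC][12-14 ALLOC][15-37 FREE]
Op 4: a = realloc(a, 8) -> a = 0; heap: [0-7 ALLOC][8-9 FREE][10-11 ALLOC][12-14 ALLOC][15-37 FREE]
Op 5: d = malloc(7) -> d = 15; heap: [0-7 ALLOC][8-9 FREE][10-11 ALLOC][12-14 ALLOC][15-21 ALLOC][22-37 FREE]
Free blocks: [2 16] total_free=18 largest=16 -> 100*(18-16)/18 = 200/18 ≈ 11.111 -> rounds to 11

Answer: 11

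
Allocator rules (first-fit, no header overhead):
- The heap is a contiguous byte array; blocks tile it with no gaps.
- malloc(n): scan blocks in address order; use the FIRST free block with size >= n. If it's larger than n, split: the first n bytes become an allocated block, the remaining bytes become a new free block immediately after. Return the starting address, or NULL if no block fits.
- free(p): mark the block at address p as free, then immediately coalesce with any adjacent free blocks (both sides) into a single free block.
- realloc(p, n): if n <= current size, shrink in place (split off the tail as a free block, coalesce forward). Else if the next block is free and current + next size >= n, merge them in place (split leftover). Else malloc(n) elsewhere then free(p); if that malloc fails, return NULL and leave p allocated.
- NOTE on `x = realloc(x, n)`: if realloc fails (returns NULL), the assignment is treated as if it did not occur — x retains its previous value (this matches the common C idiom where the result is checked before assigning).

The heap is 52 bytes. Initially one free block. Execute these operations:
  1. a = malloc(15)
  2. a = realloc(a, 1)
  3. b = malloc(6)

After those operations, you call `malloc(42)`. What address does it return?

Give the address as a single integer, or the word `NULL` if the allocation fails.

Answer: 7

Derivation:
Op 1: a = malloc(15) -> a = 0; heap: [0-14 ALLOC][15-51 FREE]
Op 2: a = realloc(a, 1) -> a = 0; heap: [0-0 ALLOC][1-51 FREE]
Op 3: b = malloc(6) -> b = 1; heap: [0-0 ALLOC][1-6 ALLOC][7-51 FREE]
malloc(42): first-fit scan over [0-0 ALLOC][1-6 ALLOC][7-51 FREE] -> 7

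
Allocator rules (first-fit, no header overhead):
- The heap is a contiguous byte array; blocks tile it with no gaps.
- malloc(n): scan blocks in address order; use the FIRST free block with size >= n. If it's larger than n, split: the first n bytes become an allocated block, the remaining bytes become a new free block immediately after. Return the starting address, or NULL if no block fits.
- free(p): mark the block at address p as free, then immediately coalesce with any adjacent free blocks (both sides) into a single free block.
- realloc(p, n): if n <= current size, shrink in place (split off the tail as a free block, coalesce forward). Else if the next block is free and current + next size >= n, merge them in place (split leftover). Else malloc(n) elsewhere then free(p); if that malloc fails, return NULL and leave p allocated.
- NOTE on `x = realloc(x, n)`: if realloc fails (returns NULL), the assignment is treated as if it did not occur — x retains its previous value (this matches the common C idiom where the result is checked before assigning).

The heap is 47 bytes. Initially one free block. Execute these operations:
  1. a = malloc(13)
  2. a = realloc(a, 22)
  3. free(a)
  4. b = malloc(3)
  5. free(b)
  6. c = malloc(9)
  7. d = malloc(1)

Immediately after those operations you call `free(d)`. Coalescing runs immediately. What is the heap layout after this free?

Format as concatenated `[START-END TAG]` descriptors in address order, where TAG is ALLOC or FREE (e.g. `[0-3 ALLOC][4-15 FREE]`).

Answer: [0-8 ALLOC][9-46 FREE]

Derivation:
Op 1: a = malloc(13) -> a = 0; heap: [0-12 ALLOC][13-46 FREE]
Op 2: a = realloc(a, 22) -> a = 0; heap: [0-21 ALLOC][22-46 FREE]
Op 3: free(a) -> (freed a); heap: [0-46 FREE]
Op 4: b = malloc(3) -> b = 0; heap: [0-2 ALLOC][3-46 FREE]
Op 5: free(b) -> (freed b); heap: [0-46 FREE]
Op 6: c = malloc(9) -> c = 0; heap: [0-8 ALLOC][9-46 FREE]
Op 7: d = malloc(1) -> d = 9; heap: [0-8 ALLOC][9-9 ALLOC][10-46 FREE]
free(d): d = 9 -> block [9-9 ALLOC]; mark free, coalesce with adjacent free neighbors -> [0-8 ALLOC][9-46 FREE]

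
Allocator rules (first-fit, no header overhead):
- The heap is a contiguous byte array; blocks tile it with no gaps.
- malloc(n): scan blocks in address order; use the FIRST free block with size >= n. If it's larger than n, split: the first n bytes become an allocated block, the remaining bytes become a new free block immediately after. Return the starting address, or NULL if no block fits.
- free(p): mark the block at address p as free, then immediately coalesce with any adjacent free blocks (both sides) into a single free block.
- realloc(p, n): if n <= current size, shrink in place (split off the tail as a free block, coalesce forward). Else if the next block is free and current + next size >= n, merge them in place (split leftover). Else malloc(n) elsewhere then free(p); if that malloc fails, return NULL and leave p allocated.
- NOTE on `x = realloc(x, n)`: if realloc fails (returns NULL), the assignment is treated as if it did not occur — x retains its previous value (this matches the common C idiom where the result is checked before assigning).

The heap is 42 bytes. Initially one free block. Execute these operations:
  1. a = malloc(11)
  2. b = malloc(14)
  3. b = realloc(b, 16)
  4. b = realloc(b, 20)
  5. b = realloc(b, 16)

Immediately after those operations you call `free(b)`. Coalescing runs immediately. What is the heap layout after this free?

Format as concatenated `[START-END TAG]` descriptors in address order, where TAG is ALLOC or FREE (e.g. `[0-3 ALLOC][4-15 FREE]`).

Op 1: a = malloc(11) -> a = 0; heap: [0-10 ALLOC][11-41 FREE]
Op 2: b = malloc(14) -> b = 11; heap: [0-10 ALLOC][11-24 ALLOC][25-41 FREE]
Op 3: b = realloc(b, 16) -> b = 11; heap: [0-10 ALLOC][11-26 ALLOC][27-41 FREE]
Op 4: b = realloc(b, 20) -> b = 11; heap: [0-10 ALLOC][11-30 ALLOC][31-41 FREE]
Op 5: b = realloc(b, 16) -> b = 11; heap: [0-10 ALLOC][11-26 ALLOC][27-41 FREE]
free(b): b = 11 -> block [11-26 ALLOC]; mark free, coalesce with adjacent free neighbors -> [0-10 ALLOC][11-41 FREE]

Answer: [0-10 ALLOC][11-41 FREE]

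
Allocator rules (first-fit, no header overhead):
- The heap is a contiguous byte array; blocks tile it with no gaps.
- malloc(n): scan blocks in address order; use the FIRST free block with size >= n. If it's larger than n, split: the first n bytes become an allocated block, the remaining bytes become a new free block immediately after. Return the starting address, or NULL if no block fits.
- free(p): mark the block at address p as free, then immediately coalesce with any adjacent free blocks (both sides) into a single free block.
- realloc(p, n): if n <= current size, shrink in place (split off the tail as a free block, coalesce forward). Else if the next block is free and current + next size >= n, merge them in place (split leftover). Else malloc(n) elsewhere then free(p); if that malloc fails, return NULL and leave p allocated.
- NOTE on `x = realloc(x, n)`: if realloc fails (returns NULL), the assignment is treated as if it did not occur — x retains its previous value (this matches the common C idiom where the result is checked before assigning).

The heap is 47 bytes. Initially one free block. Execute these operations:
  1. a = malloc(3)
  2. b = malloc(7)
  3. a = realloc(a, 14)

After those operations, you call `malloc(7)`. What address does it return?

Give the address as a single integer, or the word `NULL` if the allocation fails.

Answer: 24

Derivation:
Op 1: a = malloc(3) -> a = 0; heap: [0-2 ALLOC][3-46 FREE]
Op 2: b = malloc(7) -> b = 3; heap: [0-2 ALLOC][3-9 ALLOC][10-46 FREE]
Op 3: a = realloc(a, 14) -> a = 10; heap: [0-2 FREE][3-9 ALLOC][10-23 ALLOC][24-46 FREE]
malloc(7): first-fit scan over [0-2 FREE][3-9 ALLOC][10-23 ALLOC][24-46 FREE] -> 24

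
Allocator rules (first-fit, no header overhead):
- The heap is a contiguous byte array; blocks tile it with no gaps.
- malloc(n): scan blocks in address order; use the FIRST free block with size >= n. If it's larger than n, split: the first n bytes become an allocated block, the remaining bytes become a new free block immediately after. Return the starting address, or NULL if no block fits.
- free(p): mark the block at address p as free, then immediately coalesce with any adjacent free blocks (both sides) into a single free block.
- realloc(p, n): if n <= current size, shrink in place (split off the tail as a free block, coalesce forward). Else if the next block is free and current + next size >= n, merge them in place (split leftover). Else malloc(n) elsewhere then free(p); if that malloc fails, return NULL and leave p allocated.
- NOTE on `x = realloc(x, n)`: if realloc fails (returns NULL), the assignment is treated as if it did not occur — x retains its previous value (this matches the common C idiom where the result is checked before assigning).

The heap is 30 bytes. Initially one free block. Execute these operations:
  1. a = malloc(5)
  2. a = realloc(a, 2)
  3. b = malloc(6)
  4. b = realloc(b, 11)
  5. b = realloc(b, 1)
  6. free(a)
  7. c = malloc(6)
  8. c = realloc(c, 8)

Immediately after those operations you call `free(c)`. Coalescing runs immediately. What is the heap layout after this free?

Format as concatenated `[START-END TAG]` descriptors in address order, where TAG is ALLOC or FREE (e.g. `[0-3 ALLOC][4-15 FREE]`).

Op 1: a = malloc(5) -> a = 0; heap: [0-4 ALLOC][5-29 FREE]
Op 2: a = realloc(a, 2) -> a = 0; heap: [0-1 ALLOC][2-29 FREE]
Op 3: b = malloc(6) -> b = 2; heap: [0-1 ALLOC][2-7 ALLOC][8-29 FREE]
Op 4: b = realloc(b, 11) -> b = 2; heap: [0-1 ALLOC][2-12 ALLOC][13-29 FREE]
Op 5: b = realloc(b, 1) -> b = 2; heap: [0-1 ALLOC][2-2 ALLOC][3-29 FREE]
Op 6: free(a) -> (freed a); heap: [0-1 FREE][2-2 ALLOC][3-29 FREE]
Op 7: c = malloc(6) -> c = 3; heap: [0-1 FREE][2-2 ALLOC][3-8 ALLOC][9-29 FREE]
Op 8: c = realloc(c, 8) -> c = 3; heap: [0-1 FREE][2-2 ALLOC][3-10 ALLOC][11-29 FREE]
free(c): c = 3 -> block [3-10 ALLOC]; mark free, coalesce with adjacent free neighbors -> [0-1 FREE][2-2 ALLOC][3-29 FREE]

Answer: [0-1 FREE][2-2 ALLOC][3-29 FREE]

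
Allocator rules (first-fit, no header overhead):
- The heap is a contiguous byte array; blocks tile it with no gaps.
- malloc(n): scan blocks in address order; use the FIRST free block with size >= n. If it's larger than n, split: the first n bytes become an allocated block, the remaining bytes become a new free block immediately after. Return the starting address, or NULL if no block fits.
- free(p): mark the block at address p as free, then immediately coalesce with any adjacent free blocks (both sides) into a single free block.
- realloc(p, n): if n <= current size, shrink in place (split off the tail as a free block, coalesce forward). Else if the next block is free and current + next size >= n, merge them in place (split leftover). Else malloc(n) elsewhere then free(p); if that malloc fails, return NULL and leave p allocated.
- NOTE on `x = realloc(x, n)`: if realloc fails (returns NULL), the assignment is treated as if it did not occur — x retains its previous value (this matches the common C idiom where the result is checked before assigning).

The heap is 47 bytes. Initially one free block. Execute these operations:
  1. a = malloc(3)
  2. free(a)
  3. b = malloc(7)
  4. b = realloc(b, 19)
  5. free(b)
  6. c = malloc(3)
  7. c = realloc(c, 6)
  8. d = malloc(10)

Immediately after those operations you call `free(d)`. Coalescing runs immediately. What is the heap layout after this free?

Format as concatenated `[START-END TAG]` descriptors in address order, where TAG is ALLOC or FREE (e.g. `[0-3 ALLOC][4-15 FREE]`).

Op 1: a = malloc(3) -> a = 0; heap: [0-2 ALLOC][3-46 FREE]
Op 2: free(a) -> (freed a); heap: [0-46 FREE]
Op 3: b = malloc(7) -> b = 0; heap: [0-6 ALLOC][7-46 FREE]
Op 4: b = realloc(b, 19) -> b = 0; heap: [0-18 ALLOC][19-46 FREE]
Op 5: free(b) -> (freed b); heap: [0-46 FREE]
Op 6: c = malloc(3) -> c = 0; heap: [0-2 ALLOC][3-46 FREE]
Op 7: c = realloc(c, 6) -> c = 0; heap: [0-5 ALLOC][6-46 FREE]
Op 8: d = malloc(10) -> d = 6; heap: [0-5 ALLOC][6-15 ALLOC][16-46 FREE]
free(d): d = 6 -> block [6-15 ALLOC]; mark free, coalesce with adjacent free neighbors -> [0-5 ALLOC][6-46 FREE]

Answer: [0-5 ALLOC][6-46 FREE]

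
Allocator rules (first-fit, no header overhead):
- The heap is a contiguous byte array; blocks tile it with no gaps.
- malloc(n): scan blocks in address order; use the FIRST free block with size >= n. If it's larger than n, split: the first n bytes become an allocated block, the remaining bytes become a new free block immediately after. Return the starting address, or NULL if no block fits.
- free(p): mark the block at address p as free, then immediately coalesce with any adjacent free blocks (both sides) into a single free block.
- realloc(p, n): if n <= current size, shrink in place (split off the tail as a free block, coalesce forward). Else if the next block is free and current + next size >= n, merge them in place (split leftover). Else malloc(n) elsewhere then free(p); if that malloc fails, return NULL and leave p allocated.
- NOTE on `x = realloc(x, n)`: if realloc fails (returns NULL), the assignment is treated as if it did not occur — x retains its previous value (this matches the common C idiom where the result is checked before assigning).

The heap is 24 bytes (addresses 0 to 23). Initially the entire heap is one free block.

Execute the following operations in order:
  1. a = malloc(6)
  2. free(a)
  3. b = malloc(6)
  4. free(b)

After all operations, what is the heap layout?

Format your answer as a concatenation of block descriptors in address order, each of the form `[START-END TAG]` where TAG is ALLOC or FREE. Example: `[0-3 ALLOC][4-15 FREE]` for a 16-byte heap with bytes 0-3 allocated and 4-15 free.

Answer: [0-23 FREE]

Derivation:
Op 1: a = malloc(6) -> a = 0; heap: [0-5 ALLOC][6-23 FREE]
Op 2: free(a) -> (freed a); heap: [0-23 FREE]
Op 3: b = malloc(6) -> b = 0; heap: [0-5 ALLOC][6-23 FREE]
Op 4: free(b) -> (freed b); heap: [0-23 FREE]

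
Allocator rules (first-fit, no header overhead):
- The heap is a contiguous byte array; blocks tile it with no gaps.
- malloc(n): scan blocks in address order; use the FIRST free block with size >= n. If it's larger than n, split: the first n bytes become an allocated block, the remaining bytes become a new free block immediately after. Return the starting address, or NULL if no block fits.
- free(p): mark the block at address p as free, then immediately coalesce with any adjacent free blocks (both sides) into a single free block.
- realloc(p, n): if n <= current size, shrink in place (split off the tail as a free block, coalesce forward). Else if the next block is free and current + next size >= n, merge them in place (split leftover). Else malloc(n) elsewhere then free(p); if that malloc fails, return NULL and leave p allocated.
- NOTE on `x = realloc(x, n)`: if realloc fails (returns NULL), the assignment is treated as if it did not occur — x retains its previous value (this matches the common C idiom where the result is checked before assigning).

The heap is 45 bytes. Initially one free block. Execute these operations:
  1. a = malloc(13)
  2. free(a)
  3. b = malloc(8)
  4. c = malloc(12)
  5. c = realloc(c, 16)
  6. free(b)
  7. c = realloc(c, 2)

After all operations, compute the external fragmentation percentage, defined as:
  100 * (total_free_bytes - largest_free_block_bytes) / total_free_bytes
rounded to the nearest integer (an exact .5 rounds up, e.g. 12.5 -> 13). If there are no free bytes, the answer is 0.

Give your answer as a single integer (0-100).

Op 1: a = malloc(13) -> a = 0; heap: [0-12 ALLOC][13-44 FREE]
Op 2: free(a) -> (freed a); heap: [0-44 FREE]
Op 3: b = malloc(8) -> b = 0; heap: [0-7 ALLOC][8-44 FREE]
Op 4: c = malloc(12) -> c = 8; heap: [0-7 ALLOC][8-19 ALLOC][20-44 FREE]
Op 5: c = realloc(c, 16) -> c = 8; heap: [0-7 ALLOC][8-23 ALLOC][24-44 FREE]
Op 6: free(b) -> (freed b); heap: [0-7 FREE][8-23 ALLOC][24-44 FREE]
Op 7: c = realloc(c, 2) -> c = 8; heap: [0-7 FREE][8-9 ALLOC][10-44 FREE]
Free blocks: [8 35] total_free=43 largest=35 -> 100*(43-35)/43 = 800/43 ≈ 18.605 -> rounds to 19

Answer: 19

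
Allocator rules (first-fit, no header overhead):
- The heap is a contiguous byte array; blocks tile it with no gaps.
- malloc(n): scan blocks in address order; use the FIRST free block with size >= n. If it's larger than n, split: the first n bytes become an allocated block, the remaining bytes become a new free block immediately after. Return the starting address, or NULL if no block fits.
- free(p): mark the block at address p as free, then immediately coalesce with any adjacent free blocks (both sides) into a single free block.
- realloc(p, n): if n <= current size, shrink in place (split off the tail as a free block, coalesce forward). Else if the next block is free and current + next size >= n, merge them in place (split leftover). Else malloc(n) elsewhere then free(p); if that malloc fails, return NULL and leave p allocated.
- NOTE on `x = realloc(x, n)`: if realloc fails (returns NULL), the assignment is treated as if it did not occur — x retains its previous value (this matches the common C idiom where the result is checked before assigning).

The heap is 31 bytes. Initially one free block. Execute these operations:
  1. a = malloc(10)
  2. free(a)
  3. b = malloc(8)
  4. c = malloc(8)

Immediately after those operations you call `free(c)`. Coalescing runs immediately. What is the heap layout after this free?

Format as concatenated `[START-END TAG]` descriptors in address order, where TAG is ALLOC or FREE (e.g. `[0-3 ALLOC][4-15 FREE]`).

Op 1: a = malloc(10) -> a = 0; heap: [0-9 ALLOC][10-30 FREE]
Op 2: free(a) -> (freed a); heap: [0-30 FREE]
Op 3: b = malloc(8) -> b = 0; heap: [0-7 ALLOC][8-30 FREE]
Op 4: c = malloc(8) -> c = 8; heap: [0-7 ALLOC][8-15 ALLOC][16-30 FREE]
free(c): c = 8 -> block [8-15 ALLOC]; mark free, coalesce with adjacent free neighbors -> [0-7 ALLOC][8-30 FREE]

Answer: [0-7 ALLOC][8-30 FREE]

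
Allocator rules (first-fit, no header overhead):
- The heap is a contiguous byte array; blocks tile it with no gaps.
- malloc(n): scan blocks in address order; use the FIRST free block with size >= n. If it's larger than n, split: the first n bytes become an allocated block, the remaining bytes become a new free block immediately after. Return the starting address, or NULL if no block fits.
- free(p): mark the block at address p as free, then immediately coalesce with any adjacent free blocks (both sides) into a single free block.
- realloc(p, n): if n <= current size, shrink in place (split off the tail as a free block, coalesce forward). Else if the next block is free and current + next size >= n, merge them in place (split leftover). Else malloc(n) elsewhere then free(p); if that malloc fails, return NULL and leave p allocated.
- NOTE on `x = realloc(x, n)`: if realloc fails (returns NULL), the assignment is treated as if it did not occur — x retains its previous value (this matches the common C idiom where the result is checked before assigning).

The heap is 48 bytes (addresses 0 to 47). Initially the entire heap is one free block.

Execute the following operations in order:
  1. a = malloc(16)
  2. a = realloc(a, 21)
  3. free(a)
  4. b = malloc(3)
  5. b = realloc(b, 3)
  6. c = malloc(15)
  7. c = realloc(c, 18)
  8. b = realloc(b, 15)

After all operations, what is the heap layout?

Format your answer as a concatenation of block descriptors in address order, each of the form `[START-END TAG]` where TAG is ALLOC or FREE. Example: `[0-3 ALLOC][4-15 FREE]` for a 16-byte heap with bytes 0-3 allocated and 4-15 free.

Op 1: a = malloc(16) -> a = 0; heap: [0-15 ALLOC][16-47 FREE]
Op 2: a = realloc(a, 21) -> a = 0; heap: [0-20 ALLOC][21-47 FREE]
Op 3: free(a) -> (freed a); heap: [0-47 FREE]
Op 4: b = malloc(3) -> b = 0; heap: [0-2 ALLOC][3-47 FREE]
Op 5: b = realloc(b, 3) -> b = 0; heap: [0-2 ALLOC][3-47 FREE]
Op 6: c = malloc(15) -> c = 3; heap: [0-2 ALLOC][3-17 ALLOC][18-47 FREE]
Op 7: c = realloc(c, 18) -> c = 3; heap: [0-2 ALLOC][3-20 ALLOC][21-47 FREE]
Op 8: b = realloc(b, 15) -> b = 21; heap: [0-2 FREE][3-20 ALLOC][21-35 ALLOC][36-47 FREE]

Answer: [0-2 FREE][3-20 ALLOC][21-35 ALLOC][36-47 FREE]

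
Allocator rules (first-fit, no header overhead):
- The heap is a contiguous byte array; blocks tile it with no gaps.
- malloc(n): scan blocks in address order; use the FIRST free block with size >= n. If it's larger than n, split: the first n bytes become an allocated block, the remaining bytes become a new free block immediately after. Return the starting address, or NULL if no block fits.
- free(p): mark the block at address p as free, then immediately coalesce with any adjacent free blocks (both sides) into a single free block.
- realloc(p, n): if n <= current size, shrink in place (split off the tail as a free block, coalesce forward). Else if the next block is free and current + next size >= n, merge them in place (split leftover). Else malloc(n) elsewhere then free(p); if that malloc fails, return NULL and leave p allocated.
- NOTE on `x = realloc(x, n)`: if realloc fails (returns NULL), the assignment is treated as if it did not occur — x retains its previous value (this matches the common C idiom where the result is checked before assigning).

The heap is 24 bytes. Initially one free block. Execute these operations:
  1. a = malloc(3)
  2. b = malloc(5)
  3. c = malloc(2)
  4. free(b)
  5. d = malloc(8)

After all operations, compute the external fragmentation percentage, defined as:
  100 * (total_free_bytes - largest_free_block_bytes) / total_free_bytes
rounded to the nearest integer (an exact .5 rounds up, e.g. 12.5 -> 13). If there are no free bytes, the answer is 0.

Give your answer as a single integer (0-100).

Op 1: a = malloc(3) -> a = 0; heap: [0-2 ALLOC][3-23 FREE]
Op 2: b = malloc(5) -> b = 3; heap: [0-2 ALLOC][3-7 ALLOC][8-23 FREE]
Op 3: c = malloc(2) -> c = 8; heap: [0-2 ALLOC][3-7 ALLOC][8-9 ALLOC][10-23 FREE]
Op 4: free(b) -> (freed b); heap: [0-2 ALLOC][3-7 FREE][8-9 ALLOC][10-23 FREE]
Op 5: d = malloc(8) -> d = 10; heap: [0-2 ALLOC][3-7 FREE][8-9 ALLOC][10-17 ALLOC][18-23 FREE]
Free blocks: [5 6] total_free=11 largest=6 -> 100*(11-6)/11 = 500/11 ≈ 45.455 -> rounds to 45

Answer: 45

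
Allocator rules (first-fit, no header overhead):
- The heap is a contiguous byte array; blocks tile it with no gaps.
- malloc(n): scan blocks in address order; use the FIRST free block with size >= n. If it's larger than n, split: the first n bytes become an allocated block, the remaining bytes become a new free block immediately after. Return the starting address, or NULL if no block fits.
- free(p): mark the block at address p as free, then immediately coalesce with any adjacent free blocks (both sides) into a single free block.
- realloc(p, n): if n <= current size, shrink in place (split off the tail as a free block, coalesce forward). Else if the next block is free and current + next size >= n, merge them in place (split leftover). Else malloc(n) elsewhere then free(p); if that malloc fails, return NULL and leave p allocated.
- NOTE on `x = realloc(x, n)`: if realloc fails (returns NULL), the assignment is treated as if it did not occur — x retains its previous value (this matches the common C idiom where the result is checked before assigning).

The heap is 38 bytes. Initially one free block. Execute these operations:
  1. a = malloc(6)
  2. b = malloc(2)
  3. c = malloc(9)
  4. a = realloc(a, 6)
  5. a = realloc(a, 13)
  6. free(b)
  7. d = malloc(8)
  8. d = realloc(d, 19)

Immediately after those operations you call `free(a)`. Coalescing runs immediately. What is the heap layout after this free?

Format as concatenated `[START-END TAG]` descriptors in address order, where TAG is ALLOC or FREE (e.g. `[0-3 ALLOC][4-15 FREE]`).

Op 1: a = malloc(6) -> a = 0; heap: [0-5 ALLOC][6-37 FREE]
Op 2: b = malloc(2) -> b = 6; heap: [0-5 ALLOC][6-7 ALLOC][8-37 FREE]
Op 3: c = malloc(9) -> c = 8; heap: [0-5 ALLOC][6-7 ALLOC][8-16 ALLOC][17-37 FREE]
Op 4: a = realloc(a, 6) -> a = 0; heap: [0-5 ALLOC][6-7 ALLOC][8-16 ALLOC][17-37 FREE]
Op 5: a = realloc(a, 13) -> a = 17; heap: [0-5 FREE][6-7 ALLOC][8-16 ALLOC][17-29 ALLOC][30-37 FREE]
Op 6: free(b) -> (freed b); heap: [0-7 FREE][8-16 ALLOC][17-29 ALLOC][30-37 FREE]
Op 7: d = malloc(8) -> d = 0; heap: [0-7 ALLOC][8-16 ALLOC][17-29 ALLOC][30-37 FREE]
Op 8: d = realloc(d, 19) -> NULL (d unchanged); heap: [0-7 ALLOC][8-16 ALLOC][17-29 ALLOC][30-37 FREE]
free(a): a = 17 -> block [17-29 ALLOC]; mark free, coalesce with adjacent free neighbors -> [0-7 ALLOC][8-16 ALLOC][17-37 FREE]

Answer: [0-7 ALLOC][8-16 ALLOC][17-37 FREE]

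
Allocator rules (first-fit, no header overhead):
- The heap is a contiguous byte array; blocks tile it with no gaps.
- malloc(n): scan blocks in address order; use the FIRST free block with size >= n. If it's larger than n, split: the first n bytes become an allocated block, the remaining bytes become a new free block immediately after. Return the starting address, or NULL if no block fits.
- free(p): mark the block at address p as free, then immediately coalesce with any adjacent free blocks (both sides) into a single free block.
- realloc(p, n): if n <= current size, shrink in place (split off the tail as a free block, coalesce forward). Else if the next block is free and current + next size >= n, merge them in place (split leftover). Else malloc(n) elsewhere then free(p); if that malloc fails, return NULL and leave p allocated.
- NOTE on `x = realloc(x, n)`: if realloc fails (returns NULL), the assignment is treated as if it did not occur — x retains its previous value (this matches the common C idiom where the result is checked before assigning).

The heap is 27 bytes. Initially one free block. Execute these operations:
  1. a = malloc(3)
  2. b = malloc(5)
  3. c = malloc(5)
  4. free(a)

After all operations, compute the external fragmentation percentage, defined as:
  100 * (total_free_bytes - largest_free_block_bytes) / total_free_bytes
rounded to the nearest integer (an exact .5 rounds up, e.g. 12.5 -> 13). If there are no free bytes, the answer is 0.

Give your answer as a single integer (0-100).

Op 1: a = malloc(3) -> a = 0; heap: [0-2 ALLOC][3-26 FREE]
Op 2: b = malloc(5) -> b = 3; heap: [0-2 ALLOC][3-7 ALLOC][8-26 FREE]
Op 3: c = malloc(5) -> c = 8; heap: [0-2 ALLOC][3-7 ALLOC][8-12 ALLOC][13-26 FREE]
Op 4: free(a) -> (freed a); heap: [0-2 FREE][3-7 ALLOC][8-12 ALLOC][13-26 FREE]
Free blocks: [3 14] total_free=17 largest=14 -> 100*(17-14)/17 = 300/17 ≈ 17.647 -> rounds to 18

Answer: 18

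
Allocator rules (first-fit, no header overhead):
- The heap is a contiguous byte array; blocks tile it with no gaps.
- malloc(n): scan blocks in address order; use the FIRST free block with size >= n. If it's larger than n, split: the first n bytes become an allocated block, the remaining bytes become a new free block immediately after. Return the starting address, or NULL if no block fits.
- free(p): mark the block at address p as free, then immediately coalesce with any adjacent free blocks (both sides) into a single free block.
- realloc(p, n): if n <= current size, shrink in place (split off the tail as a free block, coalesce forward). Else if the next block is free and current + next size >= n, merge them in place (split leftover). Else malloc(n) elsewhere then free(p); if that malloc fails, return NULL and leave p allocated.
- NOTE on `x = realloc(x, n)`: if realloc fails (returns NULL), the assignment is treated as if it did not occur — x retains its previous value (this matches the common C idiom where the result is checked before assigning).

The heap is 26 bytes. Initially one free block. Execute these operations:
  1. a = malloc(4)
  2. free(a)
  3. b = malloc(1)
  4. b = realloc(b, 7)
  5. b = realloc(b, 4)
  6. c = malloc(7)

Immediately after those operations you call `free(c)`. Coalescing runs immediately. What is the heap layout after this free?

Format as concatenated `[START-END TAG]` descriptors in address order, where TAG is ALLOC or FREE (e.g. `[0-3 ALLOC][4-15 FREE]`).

Op 1: a = malloc(4) -> a = 0; heap: [0-3 ALLOC][4-25 FREE]
Op 2: free(a) -> (freed a); heap: [0-25 FREE]
Op 3: b = malloc(1) -> b = 0; heap: [0-0 ALLOC][1-25 FREE]
Op 4: b = realloc(b, 7) -> b = 0; heap: [0-6 ALLOC][7-25 FREE]
Op 5: b = realloc(b, 4) -> b = 0; heap: [0-3 ALLOC][4-25 FREE]
Op 6: c = malloc(7) -> c = 4; heap: [0-3 ALLOC][4-10 ALLOC][11-25 FREE]
free(c): c = 4 -> block [4-10 ALLOC]; mark free, coalesce with adjacent free neighbors -> [0-3 ALLOC][4-25 FREE]

Answer: [0-3 ALLOC][4-25 FREE]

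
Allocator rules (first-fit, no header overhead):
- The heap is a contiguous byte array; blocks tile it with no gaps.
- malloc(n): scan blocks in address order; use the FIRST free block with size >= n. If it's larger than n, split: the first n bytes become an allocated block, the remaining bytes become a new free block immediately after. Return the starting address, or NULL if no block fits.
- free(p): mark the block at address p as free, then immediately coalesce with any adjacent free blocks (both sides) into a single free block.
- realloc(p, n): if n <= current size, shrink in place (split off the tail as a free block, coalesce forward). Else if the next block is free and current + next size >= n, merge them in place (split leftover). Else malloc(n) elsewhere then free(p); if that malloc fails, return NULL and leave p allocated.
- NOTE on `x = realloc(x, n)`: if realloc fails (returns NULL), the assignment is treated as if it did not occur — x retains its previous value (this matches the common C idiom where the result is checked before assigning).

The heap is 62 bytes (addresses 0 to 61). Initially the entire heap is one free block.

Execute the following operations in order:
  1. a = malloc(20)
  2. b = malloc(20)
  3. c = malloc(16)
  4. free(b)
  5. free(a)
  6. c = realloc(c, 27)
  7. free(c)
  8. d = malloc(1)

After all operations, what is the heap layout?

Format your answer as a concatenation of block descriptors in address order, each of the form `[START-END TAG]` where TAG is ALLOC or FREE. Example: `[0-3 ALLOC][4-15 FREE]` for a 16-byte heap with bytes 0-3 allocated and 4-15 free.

Op 1: a = malloc(20) -> a = 0; heap: [0-19 ALLOC][20-61 FREE]
Op 2: b = malloc(20) -> b = 20; heap: [0-19 ALLOC][20-39 ALLOC][40-61 FREE]
Op 3: c = malloc(16) -> c = 40; heap: [0-19 ALLOC][20-39 ALLOC][40-55 ALLOC][56-61 FREE]
Op 4: free(b) -> (freed b); heap: [0-19 ALLOC][20-39 FREE][40-55 ALLOC][56-61 FREE]
Op 5: free(a) -> (freed a); heap: [0-39 FREE][40-55 ALLOC][56-61 FREE]
Op 6: c = realloc(c, 27) -> c = 0; heap: [0-26 ALLOC][27-61 FREE]
Op 7: free(c) -> (freed c); heap: [0-61 FREE]
Op 8: d = malloc(1) -> d = 0; heap: [0-0 ALLOC][1-61 FREE]

Answer: [0-0 ALLOC][1-61 FREE]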